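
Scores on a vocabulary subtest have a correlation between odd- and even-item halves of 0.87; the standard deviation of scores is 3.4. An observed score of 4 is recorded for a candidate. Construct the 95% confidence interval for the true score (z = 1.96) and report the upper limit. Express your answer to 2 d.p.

5.76

r_full = 2·0.87 / (1 + 0.87) ≈ 0.930
The standard error of measurement is 3.400*√(1 − 0.930) ≈ 3.400*0.264 ≈ 0.896.
Half-width = 1.96*0.896 ≈ 1.757
Upper limit = 4 + 1.757 ≈ 5.757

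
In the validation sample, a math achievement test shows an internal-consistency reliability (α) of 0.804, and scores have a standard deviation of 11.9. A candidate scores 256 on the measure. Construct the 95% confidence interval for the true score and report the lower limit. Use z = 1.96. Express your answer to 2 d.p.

245.67

The standard error of measurement is 11.9000*√(1 − 0.8040) ≈ 11.9000*0.4427 ≈ 5.2684.
Half-width = 1.96*5.2684 ≈ 10.3260
Lower bound: 256 − 10.3260 = 245.6740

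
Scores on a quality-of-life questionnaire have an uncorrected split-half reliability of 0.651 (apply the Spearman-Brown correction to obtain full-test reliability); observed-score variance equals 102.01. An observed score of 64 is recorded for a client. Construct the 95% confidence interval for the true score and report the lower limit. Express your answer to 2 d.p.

54.90

SD = √102.01 = 10.10000
Full-length reliability (Spearman-Brown) = 2(0.651)/(1+0.651) ≃ 0.78861
SEM = 10.10000 * √(1 − 0.78861) = 10.10000 * √0.21139 ≃ 10.10000 * 0.45977 ≃ 4.64366
Half-width = 1.96*4.64366 ≃ 9.10158
Lower bound: 64 − 9.10158 = 54.89842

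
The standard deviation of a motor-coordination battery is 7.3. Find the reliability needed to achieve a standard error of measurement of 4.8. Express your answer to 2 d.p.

0.57

Required reliability = 1 − (SEM/SD)² = 1 − 0.432 ≈ 0.568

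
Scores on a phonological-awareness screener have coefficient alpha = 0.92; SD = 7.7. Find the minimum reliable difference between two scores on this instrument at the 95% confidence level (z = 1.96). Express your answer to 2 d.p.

6.04

SEM = 7.7000×√(1 − 0.9200) ≈ 2.1779
SE_diff = √2 × SEM ≈ 3.0800
Smallest detectable difference = 1.96×3.0800 ≈ 6.0368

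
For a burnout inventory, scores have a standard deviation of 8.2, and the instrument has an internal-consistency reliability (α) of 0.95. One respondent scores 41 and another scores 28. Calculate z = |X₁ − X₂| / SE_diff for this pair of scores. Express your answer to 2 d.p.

The standard error of measurement is 8.2000*√(1 − 0.9500) ≈ 8.2000*0.2236 ≈ 1.8336.
SE_diff = SEM * √2 ≈ 1.8336 * 1.4142 ≈ 2.5931
z = 13 / 2.5931 ≈ 5.0134

5.01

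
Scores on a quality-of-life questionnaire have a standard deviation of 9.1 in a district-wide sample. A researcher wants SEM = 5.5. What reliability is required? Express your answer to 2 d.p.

Required reliability = 1 − (SEM/SD)² = 1 − 0.36529 ≈ 0.63471

0.63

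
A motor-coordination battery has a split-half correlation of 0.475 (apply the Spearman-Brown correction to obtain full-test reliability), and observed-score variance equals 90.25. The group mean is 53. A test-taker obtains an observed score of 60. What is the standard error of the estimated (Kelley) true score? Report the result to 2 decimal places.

4.55

σ = 90.25^(1/2) = 9.500
Full-length reliability (Spearman-Brown) = 2(0.475)/(1+0.475) ≈ 0.644
SE_est = 9.500·√[r(1 − r)] ≈ 4.549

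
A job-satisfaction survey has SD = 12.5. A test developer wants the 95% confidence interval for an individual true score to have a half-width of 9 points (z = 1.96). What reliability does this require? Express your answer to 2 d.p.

0.87

Required SEM = 9 / 1.96 ≃ 4.59184
r = 1 − (SEM / SD)² = 1 − (4.59184 / 12.5)² ≃ 1 − 0.13494 ≃ 0.86506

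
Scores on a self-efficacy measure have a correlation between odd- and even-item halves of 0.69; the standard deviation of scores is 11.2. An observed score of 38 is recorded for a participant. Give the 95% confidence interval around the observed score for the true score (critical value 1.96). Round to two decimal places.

[28.60, 47.40]

Full-length reliability (Spearman-Brown) = 2(0.69)/(1+0.69) ≈ 0.817
SEM = 11.200 · √(1 − 0.817) = 11.200 · √0.183 ≈ 11.200 · 0.428 ≈ 4.797
Margin = 1.96 · 4.797 ≈ 9.402
95% CI: 38 ± 9.402 = [28.598, 47.402]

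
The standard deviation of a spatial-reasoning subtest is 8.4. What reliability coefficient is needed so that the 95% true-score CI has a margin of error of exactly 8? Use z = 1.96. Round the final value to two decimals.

Required SEM = 8 / 1.96 ≃ 4.082
Required reliability = 1 − (SEM/SD)² = 1 − 0.236 ≃ 0.764

0.76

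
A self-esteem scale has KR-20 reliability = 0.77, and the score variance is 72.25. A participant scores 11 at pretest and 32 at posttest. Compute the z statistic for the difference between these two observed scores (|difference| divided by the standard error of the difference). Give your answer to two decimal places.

3.64

σ = 72.25^(1/2) = 8.50000
SEM = 8.50000×√(1 − 0.77000) ≈ 4.07646
SE_diff = √2 × SEM ≈ 5.76498
z = |11 − 32| / 5.76498 = 21 / 5.76498 ≈ 3.64268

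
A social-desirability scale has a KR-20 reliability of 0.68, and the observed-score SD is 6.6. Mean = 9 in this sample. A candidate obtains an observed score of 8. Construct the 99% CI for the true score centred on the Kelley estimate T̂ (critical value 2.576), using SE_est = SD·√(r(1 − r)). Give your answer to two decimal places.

[0.39, 16.25]

T̂ = 0.6800(8) + 0.3200(9) ≈ 8.3200
SE_est = SD · √(r(1 − r)) = 6.6000 · √0.2176 ≈ 6.6000 · 0.4665 ≈ 3.0787
CI = 8.3200 ± 2.576 · 3.0787 → [0.3892, 16.2508]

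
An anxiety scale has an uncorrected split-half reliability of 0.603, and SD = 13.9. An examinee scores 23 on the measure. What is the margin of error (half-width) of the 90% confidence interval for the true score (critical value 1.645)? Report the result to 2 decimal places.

11.38

r_full = 2·0.603 / (1 + 0.603) ≈ 0.7523
The standard error of measurement is 13.9000·√(1 − 0.7523) ≈ 13.9000·0.4977 ≈ 6.9174.
1.645 · SEM ≈ 11.3791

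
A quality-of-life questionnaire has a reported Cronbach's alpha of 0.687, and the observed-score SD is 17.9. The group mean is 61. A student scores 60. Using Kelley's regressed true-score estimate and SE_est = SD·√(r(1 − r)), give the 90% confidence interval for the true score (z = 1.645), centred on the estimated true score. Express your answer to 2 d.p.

[46.66, 73.97]

T̂ = r·X + (1 − r)·M = 0.6870*60 + 0.3130*61 = 41.2200 + 19.0930 ≈ 60.3130
SE_est = 17.9000*√(0.6870*0.3130) ≈ 8.3005
CI = 60.3130 ± 1.645 * 8.3005 → [46.6587, 73.9673]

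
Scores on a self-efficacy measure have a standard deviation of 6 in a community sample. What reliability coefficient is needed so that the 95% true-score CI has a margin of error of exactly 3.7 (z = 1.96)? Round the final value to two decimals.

0.90

Required SEM = 3.7 / 1.96 ≈ 1.888
r = 1 − (1.888/6)² ≈ 1 − 0.099 ≈ 0.901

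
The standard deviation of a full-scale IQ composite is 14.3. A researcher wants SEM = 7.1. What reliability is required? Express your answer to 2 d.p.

0.75

r = 1 − (SEM / SD)² = 1 − (7.1000 / 14.3)² ≈ 1 − 0.2465 ≈ 0.7535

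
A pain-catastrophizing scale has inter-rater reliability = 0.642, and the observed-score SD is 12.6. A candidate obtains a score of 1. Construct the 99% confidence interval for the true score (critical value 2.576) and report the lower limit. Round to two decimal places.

SEM = 12.6000 · √(1 − 0.6420) = 12.6000 · √0.3580 ≈ 12.6000 · 0.5983 ≈ 7.5390
Half-width = 2.576·7.5390 ≈ 19.4204
Lower limit = 1 − 19.4204 ≈ -18.4204

-18.42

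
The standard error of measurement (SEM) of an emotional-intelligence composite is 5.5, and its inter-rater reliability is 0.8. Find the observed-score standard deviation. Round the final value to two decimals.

12.30

σ = SEM·(1 − r)^(−1/2) ≈ 5.5·2.2361 ≈ 12.2984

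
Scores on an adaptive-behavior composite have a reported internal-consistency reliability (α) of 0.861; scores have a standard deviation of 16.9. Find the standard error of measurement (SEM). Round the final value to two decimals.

6.30

SEM = 16.900·√(1 − 0.861) ≃ 6.301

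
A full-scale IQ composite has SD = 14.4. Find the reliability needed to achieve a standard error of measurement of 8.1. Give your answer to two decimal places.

r = 1 − (SEM / SD)² = 1 − (8.100 / 14.4)² ≃ 1 − 0.316 ≃ 0.684

0.68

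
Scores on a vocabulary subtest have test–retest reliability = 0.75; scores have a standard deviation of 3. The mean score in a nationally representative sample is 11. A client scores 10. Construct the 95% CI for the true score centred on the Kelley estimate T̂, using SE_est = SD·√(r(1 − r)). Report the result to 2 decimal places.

Estimated true score = 0.750*10 + (1 − 0.750)*11 ≈ 10.250
SE_est = SD * √(r(1 − r)) = 3.000 * √0.188 ≈ 3.000 * 0.433 ≈ 1.299
95% CI: 10.250 ± 2.546 ≈ (7.704, 12.796)

[7.70, 12.80]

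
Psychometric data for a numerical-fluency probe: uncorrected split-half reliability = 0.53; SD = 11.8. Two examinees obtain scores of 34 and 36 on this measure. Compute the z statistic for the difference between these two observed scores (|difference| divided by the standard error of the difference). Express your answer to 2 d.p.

0.22

Spearman-Brown: r = 2(0.53) / (1 + 0.53) = 1.060 / 1.530 ≈ 0.693
The standard error of measurement is 11.800*√(1 − 0.693) ≈ 11.800*0.554 ≈ 6.540.
SE_diff = √2 * SEM ≈ 9.249
z = 2 / 9.249 ≈ 0.216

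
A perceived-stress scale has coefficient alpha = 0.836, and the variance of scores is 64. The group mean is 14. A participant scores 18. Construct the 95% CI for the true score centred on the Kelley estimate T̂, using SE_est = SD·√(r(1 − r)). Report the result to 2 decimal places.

[11.54, 23.15]

σ = 64^(1/2) = 8.0000
T̂ = 0.8360(18) + 0.1640(14) ≈ 17.3440
SE_est = SD × √(r(1 − r)) = 8.0000 × √0.1371 ≈ 8.0000 × 0.3703 ≈ 2.9622
95% CI: 17.3440 ± 5.8059 ≈ (11.5381, 23.1499)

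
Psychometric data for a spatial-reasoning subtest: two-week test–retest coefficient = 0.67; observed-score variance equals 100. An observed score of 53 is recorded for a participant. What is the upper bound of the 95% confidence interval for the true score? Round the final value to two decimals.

σ = 100^(1/2) = 10.0000
SEM = 10.0000·√(1 − 0.6700) ≈ 5.7446
1.96 · SEM ≈ 11.2593
Upper limit = 53 + 11.2593 ≈ 64.2593

64.26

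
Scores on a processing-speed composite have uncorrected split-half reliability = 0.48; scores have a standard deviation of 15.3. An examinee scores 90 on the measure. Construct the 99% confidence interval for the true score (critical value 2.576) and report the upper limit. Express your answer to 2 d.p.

Spearman-Brown: r = 2(0.48) / (1 + 0.48) = 0.960 / 1.480 ≈ 0.649
The standard error of measurement is 15.300×√(1 − 0.649) ≈ 15.300×0.593 ≈ 9.069.
Margin = 2.576 × 9.069 ≈ 23.362
Upper bound: 90 + 23.362 = 113.362

113.36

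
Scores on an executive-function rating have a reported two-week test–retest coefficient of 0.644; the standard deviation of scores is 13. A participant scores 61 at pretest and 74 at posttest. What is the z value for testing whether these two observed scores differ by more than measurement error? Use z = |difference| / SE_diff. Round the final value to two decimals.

SEM = 13.0000 × √(1 − 0.6440) = 13.0000 × √0.3560 ≈ 13.0000 × 0.5967 ≈ 7.7565
SE_diff = √2 × SEM ≈ 10.9694
z = 13 / 10.9694 ≈ 1.1851

1.19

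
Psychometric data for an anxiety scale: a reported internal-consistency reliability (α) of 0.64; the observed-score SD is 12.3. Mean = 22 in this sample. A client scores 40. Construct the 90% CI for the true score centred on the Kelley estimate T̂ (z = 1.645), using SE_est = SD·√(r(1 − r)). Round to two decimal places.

[23.81, 43.23]

Estimated true score = 0.640*40 + (1 − 0.640)*22 ≈ 33.520
SE_est = SD * √(r(1 − r)) = 12.300 * √0.230 ≈ 12.300 * 0.480 ≈ 5.904
CI = 33.520 ± 1.645 * 5.904 → [23.808, 43.232]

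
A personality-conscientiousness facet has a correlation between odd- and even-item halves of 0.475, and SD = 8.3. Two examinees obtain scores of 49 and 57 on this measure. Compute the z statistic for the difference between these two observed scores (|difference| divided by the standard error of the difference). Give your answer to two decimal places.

1.14

Spearman-Brown: r = 2(0.475) / (1 + 0.475) = 0.950 / 1.475 ≈ 0.644
SEM = 8.300 × √(1 − 0.644) = 8.300 × √0.356 ≈ 8.300 × 0.597 ≈ 4.952
Standard error of the difference = 4.952·√2 ≈ 7.003
z = 8 / 7.003 ≈ 1.142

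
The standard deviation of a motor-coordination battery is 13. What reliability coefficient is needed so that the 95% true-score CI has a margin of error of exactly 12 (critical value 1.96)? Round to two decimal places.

0.78

Required SEM = 12 / 1.96 ≃ 6.122
r = 1 − (SEM / SD)² = 1 − (6.122 / 13)² ≃ 1 − 0.222 ≃ 0.778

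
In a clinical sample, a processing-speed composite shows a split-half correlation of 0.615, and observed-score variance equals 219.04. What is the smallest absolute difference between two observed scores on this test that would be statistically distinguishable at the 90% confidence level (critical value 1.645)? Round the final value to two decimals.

SD = √219.04 ≃ 14.800
Full-length reliability (Spearman-Brown) = 2(0.615)/(1+0.615) ≃ 0.762
The standard error of measurement is 14.800×√(1 − 0.762) ≃ 14.800×0.488 ≃ 7.226.
Standard error of the difference = 7.226·√2 ≃ 10.219
Smallest detectable difference = 1.645×10.219 ≃ 16.811

16.81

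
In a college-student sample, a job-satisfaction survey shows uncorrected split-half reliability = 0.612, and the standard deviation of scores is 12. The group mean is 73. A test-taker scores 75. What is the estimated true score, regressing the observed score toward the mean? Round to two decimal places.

Spearman-Brown: r = 2(0.612) / (1 + 0.612) = 1.224 / 1.612 ≈ 0.759
T̂ = r·X + (1 − r)·M = 0.759×75 + 0.241×73 ≈ 56.948 + 17.571 ≈ 74.519

74.52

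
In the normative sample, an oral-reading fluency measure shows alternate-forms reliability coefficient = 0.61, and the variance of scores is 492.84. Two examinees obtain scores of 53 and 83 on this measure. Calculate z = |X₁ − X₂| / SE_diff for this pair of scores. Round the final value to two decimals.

SD = √492.84 = 22.2000
SEM = 22.2000 · √(1 − 0.6100) = 22.2000 · √0.3900 ≃ 22.2000 · 0.6245 ≃ 13.8639
SE_diff = √2 · SEM ≃ 19.6065
z = |53 − 83| / 19.6065 = 30 / 19.6065 ≃ 1.5301

1.53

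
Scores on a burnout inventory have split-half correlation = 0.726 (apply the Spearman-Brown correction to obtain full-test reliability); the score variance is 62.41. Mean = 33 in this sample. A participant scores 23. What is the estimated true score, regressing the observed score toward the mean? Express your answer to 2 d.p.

Spearman-Brown: r = 2(0.726) / (1 + 0.726) = 1.452 / 1.726 ≃ 0.841
T̂ = 0.841(23) + 0.159(33) ≃ 24.587

24.59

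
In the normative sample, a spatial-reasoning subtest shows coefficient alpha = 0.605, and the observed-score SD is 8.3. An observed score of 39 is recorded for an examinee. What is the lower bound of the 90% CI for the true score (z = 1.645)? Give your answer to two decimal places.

SEM = 8.30000 · √(1 − 0.60500) = 8.30000 · √0.39500 ≃ 8.30000 · 0.62849 ≃ 5.21647
Margin = 1.645 · 5.21647 ≃ 8.58109
Lower limit = 39 − 8.58109 ≃ 30.41891

30.42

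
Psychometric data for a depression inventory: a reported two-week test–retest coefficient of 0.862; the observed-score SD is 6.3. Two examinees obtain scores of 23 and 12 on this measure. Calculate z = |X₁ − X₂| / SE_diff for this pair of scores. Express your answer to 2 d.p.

SEM = 6.3000×√(1 − 0.8620) ≈ 2.3403
Standard error of the difference = 2.3403·√2 ≈ 3.3097
z = 11 / 3.3097 ≈ 3.3235

3.32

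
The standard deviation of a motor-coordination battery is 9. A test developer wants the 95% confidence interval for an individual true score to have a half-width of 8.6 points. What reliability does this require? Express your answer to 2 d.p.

Required SEM = 8.6 / 1.96 ≃ 4.388
r = 1 − (SEM / SD)² = 1 − (4.388 / 9)² ≃ 1 − 0.238 ≃ 0.762

0.76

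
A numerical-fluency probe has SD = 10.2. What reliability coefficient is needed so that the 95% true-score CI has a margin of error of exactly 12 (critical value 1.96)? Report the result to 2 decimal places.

SEM needed = half-width / z = 12/1.96 ≈ 6.122
r = 1 − (SEM / SD)² = 1 − (6.122 / 10.2)² ≈ 1 − 0.360 ≈ 0.640

0.64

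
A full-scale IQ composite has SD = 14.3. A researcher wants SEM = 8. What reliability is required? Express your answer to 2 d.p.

r = 1 − (8.000/14.3)² ≈ 1 − 0.313 ≈ 0.687

0.69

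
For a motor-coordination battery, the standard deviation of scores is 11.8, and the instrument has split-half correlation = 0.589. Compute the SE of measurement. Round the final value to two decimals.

6.00

r_full = 2·0.589 / (1 + 0.589) ≈ 0.7413
SEM = 11.8000 * √(1 − 0.7413) = 11.8000 * √0.2587 ≈ 11.8000 * 0.5086 ≈ 6.0012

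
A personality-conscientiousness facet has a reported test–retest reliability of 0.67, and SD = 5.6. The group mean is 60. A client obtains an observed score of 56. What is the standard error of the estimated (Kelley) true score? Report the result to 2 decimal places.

SE_est = SD * √(r(1 − r)) = 5.60000 * √0.22110 ≃ 5.60000 * 0.47021 ≃ 2.63319

2.63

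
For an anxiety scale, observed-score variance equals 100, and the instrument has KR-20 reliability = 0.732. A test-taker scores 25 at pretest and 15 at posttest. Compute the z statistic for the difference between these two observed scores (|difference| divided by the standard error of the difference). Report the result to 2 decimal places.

1.37

σ = 100^(1/2) = 10.000
SEM = 10.000×√(1 − 0.732) ≈ 5.177
SE_diff = √2 × SEM ≈ 7.321
z = 10 / 7.321 ≈ 1.366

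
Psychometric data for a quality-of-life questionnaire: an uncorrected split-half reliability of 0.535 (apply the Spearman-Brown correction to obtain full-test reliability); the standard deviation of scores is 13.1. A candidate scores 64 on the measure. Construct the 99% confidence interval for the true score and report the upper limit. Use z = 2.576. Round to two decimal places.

82.57

r_full = 2·0.535 / (1 + 0.535) ≈ 0.69707
The standard error of measurement is 13.10000·√(1 − 0.69707) ≈ 13.10000·0.55039 ≈ 7.21014.
2.576 · SEM ≈ 18.57332
Upper limit = 64 + 18.57332 ≈ 82.57332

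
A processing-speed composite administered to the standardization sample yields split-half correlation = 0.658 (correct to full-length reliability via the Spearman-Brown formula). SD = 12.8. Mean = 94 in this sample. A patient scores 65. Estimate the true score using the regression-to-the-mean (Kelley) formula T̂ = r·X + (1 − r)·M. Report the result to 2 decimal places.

Full-length reliability (Spearman-Brown) = 2(0.658)/(1+0.658) ≈ 0.794
T̂ = 0.794(65) + 0.206(94) ≈ 70.982

70.98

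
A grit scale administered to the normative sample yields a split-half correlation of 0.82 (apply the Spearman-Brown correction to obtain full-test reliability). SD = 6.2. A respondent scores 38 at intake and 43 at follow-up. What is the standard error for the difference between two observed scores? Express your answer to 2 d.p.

r_full = 2·0.82 / (1 + 0.82) ≈ 0.901
SEM = 6.200 × √(1 − 0.901) = 6.200 × √0.099 ≈ 6.200 × 0.314 ≈ 1.950
SE_diff = √2 × SEM ≈ 2.757

2.76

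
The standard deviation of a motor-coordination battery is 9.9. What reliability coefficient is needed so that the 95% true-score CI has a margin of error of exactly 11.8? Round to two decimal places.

0.63

Required SEM = 11.8 / 1.96 ≈ 6.0204
Required reliability = 1 − (SEM/SD)² = 1 − 0.3698 ≈ 0.6302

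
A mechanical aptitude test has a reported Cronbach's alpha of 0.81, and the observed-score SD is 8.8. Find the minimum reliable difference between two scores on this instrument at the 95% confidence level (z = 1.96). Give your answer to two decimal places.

10.63

SEM = 8.8000 * √(1 − 0.8100) = 8.8000 * √0.1900 ≃ 8.8000 * 0.4359 ≃ 3.8358
Standard error of the difference = 3.8358·√2 ≃ 5.4247
Minimum reliable difference = 1.96 * SE_diff ≃ 1.96 * 5.4247 ≃ 10.6324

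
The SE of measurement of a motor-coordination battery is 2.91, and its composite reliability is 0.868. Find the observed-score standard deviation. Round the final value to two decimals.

8.01

σ = SEM·(1 − r)^(−1/2) ≃ 2.91*2.75241 ≃ 8.00951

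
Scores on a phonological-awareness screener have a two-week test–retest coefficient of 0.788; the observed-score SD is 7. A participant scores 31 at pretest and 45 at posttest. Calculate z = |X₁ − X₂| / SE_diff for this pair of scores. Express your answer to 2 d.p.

3.07

The standard error of measurement is 7.0000×√(1 − 0.7880) ≈ 7.0000×0.4604 ≈ 3.2230.
SE_diff = √2 × SEM ≈ 4.5581
z = 14 / 4.5581 ≈ 3.0715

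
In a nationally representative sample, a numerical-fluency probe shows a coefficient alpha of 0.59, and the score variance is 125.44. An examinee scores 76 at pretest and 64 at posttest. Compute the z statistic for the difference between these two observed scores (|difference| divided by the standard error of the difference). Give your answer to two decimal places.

SD = √125.44 = 11.2000
SEM = 11.2000 · √(1 − 0.5900) = 11.2000 · √0.4100 ≃ 11.2000 · 0.6403 ≃ 7.1715
SE_diff = √2 · SEM ≃ 10.1420
z = |76 − 64| / 10.1420 = 12 / 10.1420 ≃ 1.1832

1.18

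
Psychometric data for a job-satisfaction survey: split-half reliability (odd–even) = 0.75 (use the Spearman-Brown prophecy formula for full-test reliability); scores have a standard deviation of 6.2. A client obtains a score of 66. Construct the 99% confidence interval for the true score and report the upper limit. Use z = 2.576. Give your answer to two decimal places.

72.04

Full-length reliability (Spearman-Brown) = 2(0.75)/(1+0.75) ≃ 0.8571
SEM = 6.2000·√(1 − 0.8571) ≃ 2.3434
Margin = 2.576 · 2.3434 ≃ 6.0365
Upper limit = 66 + 6.0365 ≃ 72.0365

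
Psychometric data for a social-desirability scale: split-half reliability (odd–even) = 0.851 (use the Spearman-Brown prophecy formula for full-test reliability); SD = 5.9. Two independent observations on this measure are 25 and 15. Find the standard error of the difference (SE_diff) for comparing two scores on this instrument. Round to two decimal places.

2.37

r_full = 2·0.851 / (1 + 0.851) ≈ 0.9195
SEM = 5.9000 * √(1 − 0.9195) = 5.9000 * √0.0805 ≈ 5.9000 * 0.2837 ≈ 1.6739
Standard error of the difference = 1.6739·√2 ≈ 2.3673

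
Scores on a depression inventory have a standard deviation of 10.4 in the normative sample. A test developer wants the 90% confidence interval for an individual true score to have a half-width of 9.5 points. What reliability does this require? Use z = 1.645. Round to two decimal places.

SEM needed = half-width / z = 9.5/1.645 ≈ 5.775
r = 1 − (SEM / SD)² = 1 − (5.775 / 10.4)² ≈ 1 − 0.308 ≈ 0.692

0.69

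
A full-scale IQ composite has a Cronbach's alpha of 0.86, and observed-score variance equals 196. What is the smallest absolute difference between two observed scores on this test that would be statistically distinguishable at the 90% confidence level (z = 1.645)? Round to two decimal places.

σ = 196^(1/2) = 14.00000
SEM = 14.00000 * √(1 − 0.86000) = 14.00000 * √0.14000 ≃ 14.00000 * 0.37417 ≃ 5.23832
SE_diff = √2 * SEM ≃ 7.40810
Minimum reliable difference = 1.645 * SE_diff ≃ 1.645 * 7.40810 ≃ 12.18633

12.19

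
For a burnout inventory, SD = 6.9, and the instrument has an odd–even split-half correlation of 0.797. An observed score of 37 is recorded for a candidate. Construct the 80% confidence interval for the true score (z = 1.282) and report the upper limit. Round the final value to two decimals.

r_full = 2·0.797 / (1 + 0.797) ≃ 0.88703
SEM = 6.90000×√(1 − 0.88703) ≃ 2.31912
1.282 × SEM ≃ 2.97311
Upper bound: 37 + 2.97311 = 39.97311

39.97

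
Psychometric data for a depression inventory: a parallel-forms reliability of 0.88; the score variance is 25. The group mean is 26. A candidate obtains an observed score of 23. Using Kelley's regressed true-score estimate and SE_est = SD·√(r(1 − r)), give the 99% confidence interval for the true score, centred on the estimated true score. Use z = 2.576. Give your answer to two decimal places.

[19.17, 27.55]

SD = √25 ≈ 5.0000
Estimated true score = 0.8800*23 + (1 − 0.8800)*26 ≈ 23.3600
SE_est = 5.0000*√(0.8800*0.1200) ≈ 1.6248
CI = 23.3600 ± 2.576 * 1.6248 → [19.1745, 27.5455]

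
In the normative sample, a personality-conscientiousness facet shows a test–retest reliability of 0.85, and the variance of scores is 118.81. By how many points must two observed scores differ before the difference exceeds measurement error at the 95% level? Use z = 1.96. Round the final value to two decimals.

11.70

SD = √118.81 = 10.900
SEM = 10.900 × √(1 − 0.850) = 10.900 × √0.150 ≈ 10.900 × 0.387 ≈ 4.222
SE_diff = √2 × SEM ≈ 5.970
Minimum reliable difference = 1.96 × SE_diff ≈ 1.96 × 5.970 ≈ 11.702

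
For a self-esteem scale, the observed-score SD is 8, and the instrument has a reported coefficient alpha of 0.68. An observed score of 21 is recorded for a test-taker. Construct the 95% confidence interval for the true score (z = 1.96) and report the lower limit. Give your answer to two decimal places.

SEM = 8.000×√(1 − 0.680) ≈ 4.525
1.96 × SEM ≈ 8.870
Lower bound: 21 − 8.870 = 12.130

12.13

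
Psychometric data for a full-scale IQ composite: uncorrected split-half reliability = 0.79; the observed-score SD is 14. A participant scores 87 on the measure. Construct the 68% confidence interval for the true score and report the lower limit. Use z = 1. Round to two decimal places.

82.20

Spearman-Brown: r = 2(0.79) / (1 + 0.79) = 1.58000 / 1.79000 ≃ 0.88268
SEM = 14.00000 * √(1 − 0.88268) = 14.00000 * √0.11732 ≃ 14.00000 * 0.34252 ≃ 4.79525
Half-width = 1*4.79525 ≃ 4.79525
Lower limit = 87 − 4.79525 ≃ 82.20475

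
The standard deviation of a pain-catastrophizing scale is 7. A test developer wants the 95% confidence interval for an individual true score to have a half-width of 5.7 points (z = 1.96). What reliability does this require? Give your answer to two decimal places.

Required SEM = 5.7 / 1.96 ≈ 2.908
r = 1 − (2.908/7)² ≈ 1 − 0.173 ≈ 0.827

0.83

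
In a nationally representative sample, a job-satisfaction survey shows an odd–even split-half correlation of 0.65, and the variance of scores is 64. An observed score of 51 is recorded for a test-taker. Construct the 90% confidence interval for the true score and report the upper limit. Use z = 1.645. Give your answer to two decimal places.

57.06

σ = 64^(1/2) = 8.000
Full-length reliability (Spearman-Brown) = 2(0.65)/(1+0.65) ≈ 0.788
The standard error of measurement is 8.000·√(1 − 0.788) ≈ 8.000·0.461 ≈ 3.685.
1.645 · SEM ≈ 6.061
Upper limit = 51 + 6.061 ≈ 57.061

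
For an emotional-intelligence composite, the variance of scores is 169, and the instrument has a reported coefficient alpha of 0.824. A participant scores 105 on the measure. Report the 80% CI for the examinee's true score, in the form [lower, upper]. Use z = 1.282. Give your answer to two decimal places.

σ = 169^(1/2) = 13.000
The standard error of measurement is 13.000×√(1 − 0.824) ≃ 13.000×0.420 ≃ 5.454.
Half-width = 1.282×5.454 ≃ 6.992
Interval: (98.008, 111.992)

[98.01, 111.99]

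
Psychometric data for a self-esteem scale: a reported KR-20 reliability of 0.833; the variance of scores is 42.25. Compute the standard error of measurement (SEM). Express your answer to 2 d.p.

σ = 42.25^(1/2) = 6.50000
SEM = 6.50000 * √(1 − 0.83300) = 6.50000 * √0.16700 ≈ 6.50000 * 0.40866 ≈ 2.65627

2.66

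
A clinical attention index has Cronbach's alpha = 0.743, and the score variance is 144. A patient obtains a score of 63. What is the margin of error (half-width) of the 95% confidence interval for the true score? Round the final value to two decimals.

11.92

σ = 144^(1/2) = 12.000
SEM = 12.000 · √(1 − 0.743) = 12.000 · √0.257 ≃ 12.000 · 0.507 ≃ 6.083
Margin = 1.96 · 6.083 ≃ 11.924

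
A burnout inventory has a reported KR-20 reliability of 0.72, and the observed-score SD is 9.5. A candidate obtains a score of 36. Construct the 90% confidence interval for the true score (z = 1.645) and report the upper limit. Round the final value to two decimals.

44.27

SEM = 9.5000 * √(1 − 0.7200) = 9.5000 * √0.2800 ≈ 9.5000 * 0.5292 ≈ 5.0269
Margin = 1.645 * 5.0269 ≈ 8.2693
Upper bound: 36 + 8.2693 = 44.2693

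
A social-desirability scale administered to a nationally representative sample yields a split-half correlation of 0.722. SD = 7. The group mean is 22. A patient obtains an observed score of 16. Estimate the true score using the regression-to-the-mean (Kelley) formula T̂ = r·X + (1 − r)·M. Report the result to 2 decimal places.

16.97

Full-length reliability (Spearman-Brown) = 2(0.722)/(1+0.722) ≈ 0.8386
T̂ = 0.8386(16) + 0.1614(22) ≈ 16.9686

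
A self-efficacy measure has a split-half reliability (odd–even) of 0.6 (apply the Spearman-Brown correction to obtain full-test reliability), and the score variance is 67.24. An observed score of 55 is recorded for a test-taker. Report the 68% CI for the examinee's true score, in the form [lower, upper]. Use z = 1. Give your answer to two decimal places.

[50.90, 59.10]

SD = √67.24 ≈ 8.2000
Spearman-Brown: r = 2(0.6) / (1 + 0.6) = 1.2000 / 1.6000 ≈ 0.7500
SEM = 8.2000 * √(1 − 0.7500) = 8.2000 * √0.2500 ≈ 8.2000 * 0.5000 ≈ 4.1000
Half-width = 1*4.1000 ≈ 4.1000
CI = 55 ± 4.1000 → [50.9000, 59.1000]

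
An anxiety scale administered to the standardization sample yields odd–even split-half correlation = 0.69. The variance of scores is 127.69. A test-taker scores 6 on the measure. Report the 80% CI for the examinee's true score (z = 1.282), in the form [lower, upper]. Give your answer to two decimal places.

[-0.20, 12.20]

SD = √127.69 ≈ 11.3000
Full-length reliability (Spearman-Brown) = 2(0.69)/(1+0.69) ≈ 0.8166
SEM = 11.3000·√(1 − 0.8166) ≈ 4.8397
Half-width = 1.282·4.8397 ≈ 6.2045
Interval: (-0.2045, 12.2045)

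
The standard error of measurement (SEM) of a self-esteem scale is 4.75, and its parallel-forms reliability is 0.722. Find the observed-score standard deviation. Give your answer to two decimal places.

9.01

SD = 4.75 / √(1 − 0.722) ≈ 9.0089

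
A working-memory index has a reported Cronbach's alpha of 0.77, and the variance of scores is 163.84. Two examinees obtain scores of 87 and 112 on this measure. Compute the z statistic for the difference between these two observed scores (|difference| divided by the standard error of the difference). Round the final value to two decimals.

σ = 163.84^(1/2) = 12.8000
The standard error of measurement is 12.8000*√(1 − 0.7700) ≈ 12.8000*0.4796 ≈ 6.1387.
SE_diff = √2 * SEM ≈ 8.6814
z = 25 / 8.6814 ≈ 2.8797

2.88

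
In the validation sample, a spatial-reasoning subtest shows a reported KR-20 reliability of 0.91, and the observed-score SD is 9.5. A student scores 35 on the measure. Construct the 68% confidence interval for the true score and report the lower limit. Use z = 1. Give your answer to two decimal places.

32.15

SEM = 9.5000*√(1 − 0.9100) ≈ 2.8500
Half-width = 1*2.8500 ≈ 2.8500
Lower bound: 35 − 2.8500 = 32.1500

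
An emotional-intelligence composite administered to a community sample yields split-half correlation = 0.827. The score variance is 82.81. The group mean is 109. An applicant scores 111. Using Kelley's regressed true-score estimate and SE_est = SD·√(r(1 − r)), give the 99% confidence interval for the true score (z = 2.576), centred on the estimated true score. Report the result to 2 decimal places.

[103.95, 117.67]

σ = 82.81^(1/2) = 9.100
Full-length reliability (Spearman-Brown) = 2(0.827)/(1+0.827) ≈ 0.905
T̂ = r·X + (1 − r)·M = 0.905*111 + 0.095*109 ≈ 100.489 + 10.321 ≈ 110.811
SE_est = SD * √(r(1 − r)) = 9.100 * √0.086 ≈ 9.100 * 0.293 ≈ 2.664
99% CI: 110.811 ± 6.863 ≈ (103.947, 117.674)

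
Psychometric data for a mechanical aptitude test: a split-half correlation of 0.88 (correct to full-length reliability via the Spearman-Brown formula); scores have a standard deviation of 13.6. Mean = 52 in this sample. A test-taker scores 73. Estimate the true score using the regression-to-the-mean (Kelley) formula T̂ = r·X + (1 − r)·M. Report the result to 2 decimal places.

Full-length reliability (Spearman-Brown) = 2(0.88)/(1+0.88) ≈ 0.936
T̂ = r·X + (1 − r)·M = 0.936×73 + 0.064×52 ≈ 68.340 + 3.319 ≈ 71.660

71.66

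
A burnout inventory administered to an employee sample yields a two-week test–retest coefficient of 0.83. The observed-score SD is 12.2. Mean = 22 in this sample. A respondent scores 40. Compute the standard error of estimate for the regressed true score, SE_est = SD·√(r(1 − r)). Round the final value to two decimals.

4.58

SE_est = SD × √(r(1 − r)) = 12.2000 × √0.1411 ≈ 12.2000 × 0.3756 ≈ 4.5827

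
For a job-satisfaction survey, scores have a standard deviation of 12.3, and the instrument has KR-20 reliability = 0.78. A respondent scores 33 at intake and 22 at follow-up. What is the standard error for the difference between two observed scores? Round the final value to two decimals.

The standard error of measurement is 12.3000·√(1 − 0.7800) ≈ 12.3000·0.4690 ≈ 5.7692.
SE_diff = SEM · √2 ≈ 5.7692 · 1.4142 ≈ 8.1589

8.16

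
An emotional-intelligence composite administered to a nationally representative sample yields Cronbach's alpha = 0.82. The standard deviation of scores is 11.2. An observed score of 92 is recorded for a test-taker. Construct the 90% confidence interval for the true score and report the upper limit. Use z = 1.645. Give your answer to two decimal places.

99.82

SEM = 11.2000 × √(1 − 0.8200) = 11.2000 × √0.1800 ≈ 11.2000 × 0.4243 ≈ 4.7518
Margin = 1.645 × 4.7518 ≈ 7.8166
Upper bound: 92 + 7.8166 = 99.8166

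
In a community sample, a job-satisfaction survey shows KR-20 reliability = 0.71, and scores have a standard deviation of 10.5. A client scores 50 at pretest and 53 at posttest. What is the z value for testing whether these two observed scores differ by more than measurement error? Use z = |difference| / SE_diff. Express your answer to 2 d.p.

0.38

SEM = 10.5000 × √(1 − 0.7100) = 10.5000 × √0.2900 ≈ 10.5000 × 0.5385 ≈ 5.6544
Standard error of the difference = 5.6544·√2 ≈ 7.9966
z = |50 − 53| / 7.9966 = 3 / 7.9966 ≈ 0.3752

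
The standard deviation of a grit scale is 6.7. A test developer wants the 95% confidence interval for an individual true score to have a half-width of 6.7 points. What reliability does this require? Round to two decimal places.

SEM needed = half-width / z = 6.7/1.96 ≃ 3.418
r = 1 − (SEM / SD)² = 1 − (3.418 / 6.7)² ≃ 1 − 0.260 ≃ 0.740

0.74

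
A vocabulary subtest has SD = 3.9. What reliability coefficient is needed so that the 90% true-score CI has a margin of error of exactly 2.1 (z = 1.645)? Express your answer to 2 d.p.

0.89

SEM needed = half-width / z = 2.1/1.645 ≈ 1.277
r = 1 − (1.277/3.9)² ≈ 1 − 0.107 ≈ 0.893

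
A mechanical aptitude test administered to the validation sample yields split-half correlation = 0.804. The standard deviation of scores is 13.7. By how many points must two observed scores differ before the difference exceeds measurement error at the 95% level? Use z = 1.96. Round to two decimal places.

Spearman-Brown: r = 2(0.804) / (1 + 0.804) = 1.608 / 1.804 ≈ 0.891
SEM = 13.700×√(1 − 0.891) ≈ 4.516
SE_diff = √2 × SEM ≈ 6.386
Minimum reliable difference = 1.96 × SE_diff ≈ 1.96 × 6.386 ≈ 12.517

12.52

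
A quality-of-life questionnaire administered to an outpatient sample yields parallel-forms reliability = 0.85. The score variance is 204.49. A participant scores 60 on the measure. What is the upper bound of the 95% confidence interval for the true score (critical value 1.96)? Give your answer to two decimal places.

σ = 204.49^(1/2) = 14.300
SEM = 14.300×√(1 − 0.850) ≈ 5.538
Half-width = 1.96×5.538 ≈ 10.855
Upper limit = 60 + 10.855 ≈ 70.855

70.86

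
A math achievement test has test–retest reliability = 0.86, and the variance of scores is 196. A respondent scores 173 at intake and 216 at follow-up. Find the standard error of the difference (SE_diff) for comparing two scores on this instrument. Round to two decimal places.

7.41

SD = √196 = 14.00000
SEM = 14.00000*√(1 − 0.86000) ≈ 5.23832
SE_diff = SEM * √2 ≈ 5.23832 * 1.41421 ≈ 7.40810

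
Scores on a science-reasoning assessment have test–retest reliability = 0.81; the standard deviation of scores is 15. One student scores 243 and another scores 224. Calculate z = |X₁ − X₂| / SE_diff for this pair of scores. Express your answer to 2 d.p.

2.05

SEM = 15.0000 · √(1 − 0.8100) = 15.0000 · √0.1900 ≈ 15.0000 · 0.4359 ≈ 6.5383
Standard error of the difference = 6.5383·√2 ≈ 9.2466
z = 19 / 9.2466 ≈ 2.0548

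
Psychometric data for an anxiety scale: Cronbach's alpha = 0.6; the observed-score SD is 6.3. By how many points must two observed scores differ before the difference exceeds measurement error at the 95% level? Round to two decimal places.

11.04

The standard error of measurement is 6.30000×√(1 − 0.60000) ≈ 6.30000×0.63246 ≈ 3.98447.
SE_diff = SEM × √2 ≈ 3.98447 × 1.41421 ≈ 5.63489
Minimum reliable difference = 1.96 × SE_diff ≈ 1.96 × 5.63489 ≈ 11.04439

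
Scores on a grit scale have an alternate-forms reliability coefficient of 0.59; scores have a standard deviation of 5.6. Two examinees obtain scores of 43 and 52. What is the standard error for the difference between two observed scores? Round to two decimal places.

5.07

SEM = 5.6000 × √(1 − 0.5900) = 5.6000 × √0.4100 ≈ 5.6000 × 0.6403 ≈ 3.5857
Standard error of the difference = 3.5857·√2 ≈ 5.0710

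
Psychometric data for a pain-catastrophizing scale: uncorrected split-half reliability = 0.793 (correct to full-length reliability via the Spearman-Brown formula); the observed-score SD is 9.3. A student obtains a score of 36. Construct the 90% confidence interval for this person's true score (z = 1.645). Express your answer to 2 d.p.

[30.80, 41.20]

r_full = 2·0.793 / (1 + 0.793) ≃ 0.885
The standard error of measurement is 9.300*√(1 − 0.885) ≃ 9.300*0.340 ≃ 3.160.
Margin = 1.645 * 3.160 ≃ 5.198
90% CI: 36 ± 5.198 = [30.802, 41.198]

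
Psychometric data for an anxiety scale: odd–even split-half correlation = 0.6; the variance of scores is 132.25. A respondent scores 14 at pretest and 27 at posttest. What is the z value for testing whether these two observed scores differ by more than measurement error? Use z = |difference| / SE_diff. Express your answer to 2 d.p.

SD = √132.25 = 11.5000
Spearman-Brown: r = 2(0.6) / (1 + 0.6) = 1.2000 / 1.6000 ≈ 0.7500
SEM = 11.5000 * √(1 − 0.7500) = 11.5000 * √0.2500 ≈ 11.5000 * 0.5000 ≈ 5.7500
SE_diff = √2 * SEM ≈ 8.1317
z = |14 − 27| / 8.1317 = 13 / 8.1317 ≈ 1.5987

1.60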